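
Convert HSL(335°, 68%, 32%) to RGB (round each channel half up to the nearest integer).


H=335°, S=0.68, L=0.32
C = (1-|2L-1|)×S = (1-|-0.36|)×0.68 = 0.4352
H' = H/60 = 335/60 ≈ 5.5833; X = C×(1-|H' mod 2 - 1|) ≈ 0.1813
m = L - C/2 = 0.32 - 0.2176 = 0.1024
Sector ⌊H'⌋ = 5 → (R',G',B') = (0.4352, 0.0, ≈0.1813)
RGB = ((R'+m)×255, (G'+m)×255, (B'+m)×255) = (137.088, 26.112, 72.352)
Round half up → RGB(137, 26, 72)


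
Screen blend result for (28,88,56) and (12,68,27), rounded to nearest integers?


Screen: C = 255 - (255-A)×(255-B)/255, rounded to nearest integer
R: 255 - (255-28)×(255-12)/255 = 255 - 55161/255 ≈ 255 - 216.318 = 38.682 → 39
G: 255 - (255-88)×(255-68)/255 = 255 - 31229/255 ≈ 255 - 122.467 = 132.533 → 133
B: 255 - (255-56)×(255-27)/255 = 255 - 45372/255 ≈ 255 - 177.929 = 77.071 → 77
= RGB(39, 133, 77)


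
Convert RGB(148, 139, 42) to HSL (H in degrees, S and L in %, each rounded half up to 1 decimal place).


Normalize: R'=148/255≈0.5804, G'=139/255≈0.5451, B'=42/255≈0.1647
Max=148/255, Min=42/255, Δ=Max-Min=106/255
L = (Max+Min)/2 = (148+42)/510 = 190/510 = 0.37254… → L = 37.3%
L ≤ 0.5 → S = Δ/(Max+Min) = 106/(148+42) = 106/190 = 0.55789… → S = 55.8%
(the 1/255 factors cancel in S and H, so raw channel differences can be used)
Max is R' → H = 60 × (((G-B)/Δ) mod 6) = 60 × (((139-42)/106) mod 6)
  97/106 = 0.9150…
  H = 60 × 0.9150… = 54.905…° → H = 54.9°
= HSL(54.9°, 55.8%, 37.3%)


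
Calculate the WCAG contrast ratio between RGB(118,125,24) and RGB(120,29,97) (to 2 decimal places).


Linearize each sRGB channel c=v/255: c/12.92 if c ≤ 0.04045 else ((c+0.055)/1.055)^2.4
L = 0.2126×R_lin + 0.7152×G_lin + 0.0722×B_lin
Color 1 (118,125,24):
  R=118: 118/255≈0.4627 > 0.04045 → ((0.4627+0.055)/1.055)^2.4 ≈ 0.18116
  G=125: 125/255≈0.4902 > 0.04045 → ((0.4902+0.055)/1.055)^2.4 ≈ 0.20508
  B=24: 24/255≈0.0941 > 0.04045 → ((0.0941+0.055)/1.055)^2.4 ≈ 0.00913
  L1 = 0.2126×0.18116 + 0.7152×0.20508 + 0.0722×0.00913 ≈ 0.18585
Color 2 (120,29,97):
  R=120: 120/255≈0.4706 > 0.04045 → ((0.4706+0.055)/1.055)^2.4 ≈ 0.18782
  G=29: 29/255≈0.1137 > 0.04045 → ((0.1137+0.055)/1.055)^2.4 ≈ 0.01229
  B=97: 97/255≈0.3804 > 0.04045 → ((0.3804+0.055)/1.055)^2.4 ≈ 0.11954
  L2 = 0.2126×0.18782 + 0.7152×0.01229 + 0.0722×0.11954 ≈ 0.05735
Lighter = 0.18585, Darker = 0.05735
Ratio = (L_lighter + 0.05) / (L_darker + 0.05)
Ratio = (0.18585 + 0.05) / (0.05735 + 0.05) = 0.23585 / 0.10735 ≈ 2.1970
Ratio ≈ 2.20:1


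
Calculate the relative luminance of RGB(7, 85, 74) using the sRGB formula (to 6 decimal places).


Linearize each channel (sRGB transfer function): c = v/255; c_lin = c/12.92 if c ≤ 0.04045, else ((c+0.055)/1.055)^2.4
  R: 7/255 ≈ 0.027451 ≤ 0.04045 → 0.027451/12.92 ≈ 0.002125
  G: 85/255 ≈ 0.333333 > 0.04045 → ((0.333333+0.055)/1.055)^2.4 ≈ 0.090842
  B: 74/255 ≈ 0.290196 > 0.04045 → ((0.290196+0.055)/1.055)^2.4 ≈ 0.068478
R_lin = 0.002125, G_lin = 0.090842, B_lin = 0.068478
L = 0.2126×R + 0.7152×G + 0.0722×B
L = 0.2126×0.002125 + 0.7152×0.090842 + 0.0722×0.068478
L ≈ 0.070366


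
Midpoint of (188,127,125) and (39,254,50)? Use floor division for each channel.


Midpoint: each channel = ⌊(C₁+C₂)/2⌋
R: ⌊(188+39)/2⌋ = 113
G: ⌊(127+254)/2⌋ = 190
B: ⌊(125+50)/2⌋ = 87
= RGB(113, 190, 87)


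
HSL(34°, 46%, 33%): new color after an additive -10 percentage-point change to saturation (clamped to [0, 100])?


Original S = 46%
Adjustment = -10 percentage points
New S = 46 + (-10) = 36
Clamp to [0, 100] → 36
= HSL(34°, 36%, 33%)


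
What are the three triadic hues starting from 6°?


Triadic: equally spaced at 120° intervals
H1 = 6°
H2 = (6 + 120) mod 360 = 126°
H3 = (6 + 240) mod 360 = 246°
Triadic = 6°, 126°, 246°


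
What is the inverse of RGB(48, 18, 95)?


Invert: (255-R, 255-G, 255-B)
R: 255-48 = 207
G: 255-18 = 237
B: 255-95 = 160
= RGB(207, 237, 160)


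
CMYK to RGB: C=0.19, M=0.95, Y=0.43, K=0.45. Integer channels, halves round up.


R = 255 × (1-C) × (1-K) = 255 × 0.81 × 0.55 = 113.6025 → 114
G = 255 × (1-M) × (1-K) = 255 × 0.05 × 0.55 = 7.0125 → 7
B = 255 × (1-Y) × (1-K) = 255 × 0.57 × 0.55 = 79.9425 → 80
= RGB(114, 7, 80)


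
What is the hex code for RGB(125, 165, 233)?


R = 125 → 7D (hex)
G = 165 → A5 (hex)
B = 233 → E9 (hex)
Hex = #7DA5E9


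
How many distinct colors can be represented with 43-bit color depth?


Colors = 2^bits = 2^43
= 8,796,093,022,208 colors


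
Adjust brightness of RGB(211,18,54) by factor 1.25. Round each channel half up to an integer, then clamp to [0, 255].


Multiply each channel by 1.25, round half up, clamp to [0, 255]
R: 211×1.25 = 263.75 → round → 264 → clamp → 255
G: 18×1.25 = 22.5 → round → 23
B: 54×1.25 = 67.5 → round → 68
= RGB(255, 23, 68)


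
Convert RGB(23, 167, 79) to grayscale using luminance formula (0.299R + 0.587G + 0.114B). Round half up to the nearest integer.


Gray = 0.299×R + 0.587×G + 0.114×B
Gray = 0.299×23 + 0.587×167 + 0.114×79
Gray = 6.877 + 98.029 + 9.006
Gray = 113.912 → round half up → 114
Gray = 114


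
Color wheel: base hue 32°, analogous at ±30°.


Base hue: 32°
Left analog: (32 - 30) mod 360 = 2°
Right analog: (32 + 30) mod 360 = 62°
Analogous hues = 2° and 62°


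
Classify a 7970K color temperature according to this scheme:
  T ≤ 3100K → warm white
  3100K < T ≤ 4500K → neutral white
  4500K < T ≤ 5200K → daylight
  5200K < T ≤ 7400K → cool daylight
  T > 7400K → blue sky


Temperature: 7970K
7970K > 7400K → blue sky
Classification: blue sky


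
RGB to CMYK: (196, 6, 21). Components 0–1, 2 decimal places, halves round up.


R'=196/255≈0.7686, G'=6/255≈0.0235, B'=21/255≈0.0824
K = 1 - max(R',G',B') = 1 - 196/255 = 59/255 = 0.23137… → 0.23
(1-R'-K)/(1-K) simplifies to (max-R)/max with max = 196:
C = (196-196)/196 = 0/196 = 0 → 0.00
M = (196-6)/196 = 190/196 = 0.96938… → 0.97
Y = (196-21)/196 = 175/196 = 0.89285… → 0.89
= CMYK(0.00, 0.97, 0.89, 0.23)


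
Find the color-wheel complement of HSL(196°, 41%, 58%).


Complement = opposite side of color wheel = hue + 180°
H' = (196 + 180) mod 360 = 16°
S and L unchanged.
= HSL(16°, 41%, 58%)


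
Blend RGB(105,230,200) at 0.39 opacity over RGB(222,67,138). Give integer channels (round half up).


C = α×F + (1-α)×B, with 1-α = 0.61
R: 0.39×105 + 0.61×222 = 40.95 + 135.42 = 176.37 → 176
G: 0.39×230 + 0.61×67 = 89.70 + 40.87 = 130.57 → 131
B: 0.39×200 + 0.61×138 = 78.00 + 84.18 = 162.18 → 162
= RGB(176, 131, 162)


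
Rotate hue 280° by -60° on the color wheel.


New hue = (H + rotation) mod 360
New hue = (280 -60) mod 360
= 220 mod 360
= 220°


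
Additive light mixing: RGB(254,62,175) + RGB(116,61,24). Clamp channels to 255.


Additive: each channel = min(255, C₁+C₂)
R: 254+116 = 370 → 255
G: 62+61 = 123 → 123
B: 175+24 = 199 → 199
= RGB(255, 123, 199)


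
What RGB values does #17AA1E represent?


17 → 23 (R)
AA → 170 (G)
1E → 30 (B)
= RGB(23, 170, 30)


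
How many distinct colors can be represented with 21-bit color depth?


Colors = 2^bits = 2^21
= 2,097,152 colors


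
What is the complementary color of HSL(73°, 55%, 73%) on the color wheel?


Complement = opposite side of color wheel = hue + 180°
H' = (73 + 180) mod 360 = 253°
S and L unchanged.
= HSL(253°, 55%, 73%)


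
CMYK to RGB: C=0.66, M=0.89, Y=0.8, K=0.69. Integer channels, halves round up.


R = 255 × (1-C) × (1-K) = 255 × 0.34 × 0.31 = 26.877 → 27
G = 255 × (1-M) × (1-K) = 255 × 0.11 × 0.31 = 8.6955 → 9
B = 255 × (1-Y) × (1-K) = 255 × 0.20 × 0.31 = 15.81 → 16
= RGB(27, 9, 16)


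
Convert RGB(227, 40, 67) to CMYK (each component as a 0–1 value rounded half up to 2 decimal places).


R'=227/255≈0.8902, G'=40/255≈0.1569, B'=67/255≈0.2627
K = 1 - max(R',G',B') = 1 - 227/255 = 28/255 = 0.10980… → 0.11
(1-R'-K)/(1-K) simplifies to (max-R)/max with max = 227:
C = (227-227)/227 = 0/227 = 0 → 0.00
M = (227-40)/227 = 187/227 = 0.82378… → 0.82
Y = (227-67)/227 = 160/227 = 0.70484… → 0.70
= CMYK(0.00, 0.82, 0.70, 0.11)


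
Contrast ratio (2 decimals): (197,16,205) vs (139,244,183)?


Linearize each sRGB channel c=v/255: c/12.92 if c ≤ 0.04045 else ((c+0.055)/1.055)^2.4
L = 0.2126×R_lin + 0.7152×G_lin + 0.0722×B_lin
Color 1 (197,16,205):
  R=197: 197/255≈0.7725 > 0.04045 → ((0.7725+0.055)/1.055)^2.4 ≈ 0.55834
  G=16: 16/255≈0.0627 > 0.04045 → ((0.0627+0.055)/1.055)^2.4 ≈ 0.00518
  B=205: 205/255≈0.8039 > 0.04045 → ((0.8039+0.055)/1.055)^2.4 ≈ 0.61050
  L1 = 0.2126×0.55834 + 0.7152×0.00518 + 0.0722×0.61050 ≈ 0.16649
Color 2 (139,244,183):
  R=139: 139/255≈0.5451 > 0.04045 → ((0.5451+0.055)/1.055)^2.4 ≈ 0.25818
  G=244: 244/255≈0.9569 > 0.04045 → ((0.9569+0.055)/1.055)^2.4 ≈ 0.90466
  B=183: 183/255≈0.7176 > 0.04045 → ((0.7176+0.055)/1.055)^2.4 ≈ 0.47353
  L2 = 0.2126×0.25818 + 0.7152×0.90466 + 0.0722×0.47353 ≈ 0.73609
Lighter = 0.73609, Darker = 0.16649
Ratio = (L_lighter + 0.05) / (L_darker + 0.05)
Ratio = (0.73609 + 0.05) / (0.16649 + 0.05) = 0.78609 / 0.21649 ≈ 3.6311
Ratio ≈ 3.63:1


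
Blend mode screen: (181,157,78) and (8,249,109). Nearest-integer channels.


Screen: C = 255 - (255-A)×(255-B)/255, rounded to nearest integer
R: 255 - (255-181)×(255-8)/255 = 255 - 18278/255 ≈ 255 - 71.678 = 183.322 → 183
G: 255 - (255-157)×(255-249)/255 = 255 - 588/255 ≈ 255 - 2.306 = 252.694 → 253
B: 255 - (255-78)×(255-109)/255 = 255 - 25842/255 ≈ 255 - 101.341 = 153.659 → 154
= RGB(183, 253, 154)


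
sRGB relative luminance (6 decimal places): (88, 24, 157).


Linearize each channel (sRGB transfer function): c = v/255; c_lin = c/12.92 if c ≤ 0.04045, else ((c+0.055)/1.055)^2.4
  R: 88/255 ≈ 0.345098 > 0.04045 → ((0.345098+0.055)/1.055)^2.4 ≈ 0.097587
  G: 24/255 ≈ 0.094118 > 0.04045 → ((0.094118+0.055)/1.055)^2.4 ≈ 0.009134
  B: 157/255 ≈ 0.615686 > 0.04045 → ((0.615686+0.055)/1.055)^2.4 ≈ 0.337164
R_lin = 0.097587, G_lin = 0.009134, B_lin = 0.337164
L = 0.2126×R + 0.7152×G + 0.0722×B
L = 0.2126×0.097587 + 0.7152×0.009134 + 0.0722×0.337164
L ≈ 0.051623


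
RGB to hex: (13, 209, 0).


R = 13 → 0D (hex)
G = 209 → D1 (hex)
B = 0 → 00 (hex)
Hex = #0DD100


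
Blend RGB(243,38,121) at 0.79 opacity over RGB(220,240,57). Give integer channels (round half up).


C = α×F + (1-α)×B, with 1-α = 0.21
R: 0.79×243 + 0.21×220 = 191.97 + 46.20 = 238.17 → 238
G: 0.79×38 + 0.21×240 = 30.02 + 50.40 = 80.42 → 80
B: 0.79×121 + 0.21×57 = 95.59 + 11.97 = 107.56 → 108
= RGB(238, 80, 108)


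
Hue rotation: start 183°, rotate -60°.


New hue = (H + rotation) mod 360
New hue = (183 -60) mod 360
= 123 mod 360
= 123°


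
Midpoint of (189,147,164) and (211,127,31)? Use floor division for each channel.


Midpoint: each channel = ⌊(C₁+C₂)/2⌋
R: ⌊(189+211)/2⌋ = 200
G: ⌊(147+127)/2⌋ = 137
B: ⌊(164+31)/2⌋ = 97
= RGB(200, 137, 97)


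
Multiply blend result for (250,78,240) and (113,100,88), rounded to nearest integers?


Multiply: C = A×B/255, rounded to nearest integer
R: 250×113/255 = 28250/255 ≈ 110.784 → 111
G: 78×100/255 = 7800/255 ≈ 30.588 → 31
B: 240×88/255 = 21120/255 ≈ 82.824 → 83
= RGB(111, 31, 83)


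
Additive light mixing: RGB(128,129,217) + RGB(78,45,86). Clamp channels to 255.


Additive: each channel = min(255, C₁+C₂)
R: 128+78 = 206 → 206
G: 129+45 = 174 → 174
B: 217+86 = 303 → 255
= RGB(206, 174, 255)


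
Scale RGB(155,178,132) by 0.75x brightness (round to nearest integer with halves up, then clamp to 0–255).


Multiply each channel by 0.75, round half up, clamp to [0, 255]
R: 155×0.75 = 116.25 → round → 116
G: 178×0.75 = 133.5 → round → 134
B: 132×0.75 = 99
= RGB(116, 134, 99)


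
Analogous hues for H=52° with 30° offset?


Base hue: 52°
Left analog: (52 - 30) mod 360 = 22°
Right analog: (52 + 30) mod 360 = 82°
Analogous hues = 22° and 82°


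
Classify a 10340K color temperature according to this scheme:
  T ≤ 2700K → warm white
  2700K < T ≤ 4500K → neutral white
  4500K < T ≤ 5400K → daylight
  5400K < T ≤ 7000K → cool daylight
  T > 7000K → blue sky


Temperature: 10340K
10340K > 7000K → blue sky
Classification: blue sky


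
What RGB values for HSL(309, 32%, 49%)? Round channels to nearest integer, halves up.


H=309°, S=0.32, L=0.49
C = (1-|2L-1|)×S = (1-|-0.02|)×0.32 = 0.3136
H' = H/60 = 309/60 ≈ 5.1500; X = C×(1-|H' mod 2 - 1|) = 0.26656
m = L - C/2 = 0.49 - 0.1568 = 0.3332
Sector ⌊H'⌋ = 5 → (R',G',B') = (0.3136, 0.0, 0.26656)
RGB = ((R'+m)×255, (G'+m)×255, (B'+m)×255) = (164.934, 84.966, 152.9388)
Round half up → RGB(165, 85, 153)


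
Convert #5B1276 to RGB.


5B → 91 (R)
12 → 18 (G)
76 → 118 (B)
= RGB(91, 18, 118)


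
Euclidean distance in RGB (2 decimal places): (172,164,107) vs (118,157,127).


d = √[(R₁-R₂)² + (G₁-G₂)² + (B₁-B₂)²]
d = √[(172-118)² + (164-157)² + (107-127)²]
d = √[2916 + 49 + 400]
d = √3365
d ≈ 58.01


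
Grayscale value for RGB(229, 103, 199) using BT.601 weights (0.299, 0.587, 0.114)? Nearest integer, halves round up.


Gray = 0.299×R + 0.587×G + 0.114×B
Gray = 0.299×229 + 0.587×103 + 0.114×199
Gray = 68.471 + 60.461 + 22.686
Gray = 151.618 → round half up → 152
Gray = 152


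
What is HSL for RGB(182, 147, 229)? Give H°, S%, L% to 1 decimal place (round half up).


Normalize: R'=182/255≈0.7137, G'=147/255≈0.5765, B'=229/255≈0.8980
Max=229/255, Min=147/255, Δ=Max-Min=82/255
L = (Max+Min)/2 = (229+147)/510 = 376/510 = 0.73725… → L = 73.7%
L > 0.5 → S = Δ/(2-Max-Min) = 82/(510-229-147) = 82/134 = 0.61194… → S = 61.2%
(the 1/255 factors cancel in S and H, so raw channel differences can be used)
Max is B' → H = 60 × ((R-G)/Δ + 4) = 60 × ((182-147)/82 + 4)
  35/82 + 4 = 0.4268… + 4 = 4.4268…
  H = 60 × 4.4268… = 265.609…° → H = 265.6°
= HSL(265.6°, 61.2%, 73.7%)


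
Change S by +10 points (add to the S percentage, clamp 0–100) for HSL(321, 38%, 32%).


Original S = 38%
Adjustment = +10 percentage points
New S = 38 + (10) = 48
Clamp to [0, 100] → 48
= HSL(321°, 48%, 32%)


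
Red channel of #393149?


Color: #393149
R = 39 = 57
G = 31 = 49
B = 49 = 73
Red = 57


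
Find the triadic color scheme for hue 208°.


Triadic: equally spaced at 120° intervals
H1 = 208°
H2 = (208 + 120) mod 360 = 328°
H3 = (208 + 240) mod 360 = 88°
Triadic = 208°, 328°, 88°


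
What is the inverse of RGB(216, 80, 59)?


Invert: (255-R, 255-G, 255-B)
R: 255-216 = 39
G: 255-80 = 175
B: 255-59 = 196
= RGB(39, 175, 196)


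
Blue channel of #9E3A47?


Color: #9E3A47
R = 9E = 158
G = 3A = 58
B = 47 = 71
Blue = 71


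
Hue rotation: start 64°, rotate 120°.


New hue = (H + rotation) mod 360
New hue = (64 + 120) mod 360
= 184 mod 360
= 184°


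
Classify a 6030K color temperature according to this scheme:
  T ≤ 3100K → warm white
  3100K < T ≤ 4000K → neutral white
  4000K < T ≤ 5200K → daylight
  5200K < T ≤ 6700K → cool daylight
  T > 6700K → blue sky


Temperature: 6030K
5200K < 6030K ≤ 6700K → cool daylight
Classification: cool daylight


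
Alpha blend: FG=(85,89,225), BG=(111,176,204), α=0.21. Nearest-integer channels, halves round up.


C = α×F + (1-α)×B, with 1-α = 0.79
R: 0.21×85 + 0.79×111 = 17.85 + 87.69 = 105.54 → 106
G: 0.21×89 + 0.79×176 = 18.69 + 139.04 = 157.73 → 158
B: 0.21×225 + 0.79×204 = 47.25 + 161.16 = 208.41 → 208
= RGB(106, 158, 208)


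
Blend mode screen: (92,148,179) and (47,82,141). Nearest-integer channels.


Screen: C = 255 - (255-A)×(255-B)/255, rounded to nearest integer
R: 255 - (255-92)×(255-47)/255 = 255 - 33904/255 ≈ 255 - 132.957 = 122.043 → 122
G: 255 - (255-148)×(255-82)/255 = 255 - 18511/255 ≈ 255 - 72.592 = 182.408 → 182
B: 255 - (255-179)×(255-141)/255 = 255 - 8664/255 ≈ 255 - 33.976 = 221.024 → 221
= RGB(122, 182, 221)


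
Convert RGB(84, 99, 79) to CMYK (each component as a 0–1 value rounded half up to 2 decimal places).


R'=84/255≈0.3294, G'=99/255≈0.3882, B'=79/255≈0.3098
K = 1 - max(R',G',B') = 1 - 99/255 = 156/255 = 0.61176… → 0.61
(1-R'-K)/(1-K) simplifies to (max-R)/max with max = 99:
C = (99-84)/99 = 15/99 = 0.15151… → 0.15
M = (99-99)/99 = 0/99 = 0 → 0.00
Y = (99-79)/99 = 20/99 = 0.20202… → 0.20
= CMYK(0.15, 0.00, 0.20, 0.61)


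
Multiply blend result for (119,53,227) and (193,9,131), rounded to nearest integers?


Multiply: C = A×B/255, rounded to nearest integer
R: 119×193/255 = 22967/255 ≈ 90.067 → 90
G: 53×9/255 = 477/255 ≈ 1.871 → 2
B: 227×131/255 = 29737/255 ≈ 116.616 → 117
= RGB(90, 2, 117)


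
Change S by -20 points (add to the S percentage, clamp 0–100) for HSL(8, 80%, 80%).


Original S = 80%
Adjustment = -20 percentage points
New S = 80 + (-20) = 60
Clamp to [0, 100] → 60
= HSL(8°, 60%, 80%)


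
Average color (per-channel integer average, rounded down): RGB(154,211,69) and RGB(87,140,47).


Midpoint: each channel = ⌊(C₁+C₂)/2⌋
R: ⌊(154+87)/2⌋ = 120
G: ⌊(211+140)/2⌋ = 175
B: ⌊(69+47)/2⌋ = 58
= RGB(120, 175, 58)


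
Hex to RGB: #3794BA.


37 → 55 (R)
94 → 148 (G)
BA → 186 (B)
= RGB(55, 148, 186)


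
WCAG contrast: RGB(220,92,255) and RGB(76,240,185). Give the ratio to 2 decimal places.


Linearize each sRGB channel c=v/255: c/12.92 if c ≤ 0.04045 else ((c+0.055)/1.055)^2.4
L = 0.2126×R_lin + 0.7152×G_lin + 0.0722×B_lin
Color 1 (220,92,255):
  R=220: 220/255≈0.8627 > 0.04045 → ((0.8627+0.055)/1.055)^2.4 ≈ 0.71569
  G=92: 92/255≈0.3608 > 0.04045 → ((0.3608+0.055)/1.055)^2.4 ≈ 0.10702
  B=255: 255/255≈1.0000 > 0.04045 → ((1.0000+0.055)/1.055)^2.4 ≈ 1.00000
  L1 = 0.2126×0.71569 + 0.7152×0.10702 + 0.0722×1.00000 ≈ 0.30090
Color 2 (76,240,185):
  R=76: 76/255≈0.2980 > 0.04045 → ((0.2980+0.055)/1.055)^2.4 ≈ 0.07227
  G=240: 240/255≈0.9412 > 0.04045 → ((0.9412+0.055)/1.055)^2.4 ≈ 0.87137
  B=185: 185/255≈0.7255 > 0.04045 → ((0.7255+0.055)/1.055)^2.4 ≈ 0.48515
  L2 = 0.2126×0.07227 + 0.7152×0.87137 + 0.0722×0.48515 ≈ 0.67359
Lighter = 0.67359, Darker = 0.30090
Ratio = (L_lighter + 0.05) / (L_darker + 0.05)
Ratio = (0.67359 + 0.05) / (0.30090 + 0.05) = 0.72359 / 0.35090 ≈ 2.0621
Ratio ≈ 2.06:1


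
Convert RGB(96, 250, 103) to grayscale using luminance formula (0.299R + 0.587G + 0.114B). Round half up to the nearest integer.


Gray = 0.299×R + 0.587×G + 0.114×B
Gray = 0.299×96 + 0.587×250 + 0.114×103
Gray = 28.704 + 146.750 + 11.742
Gray = 187.196 → round half up → 187
Gray = 187


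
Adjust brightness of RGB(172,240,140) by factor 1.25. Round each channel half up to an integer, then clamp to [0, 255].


Multiply each channel by 1.25, round half up, clamp to [0, 255]
R: 172×1.25 = 215
G: 240×1.25 = 300 → clamp → 255
B: 140×1.25 = 175
= RGB(215, 255, 175)


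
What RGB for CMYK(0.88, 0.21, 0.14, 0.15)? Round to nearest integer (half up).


R = 255 × (1-C) × (1-K) = 255 × 0.12 × 0.85 = 26.01 → 26
G = 255 × (1-M) × (1-K) = 255 × 0.79 × 0.85 = 171.2325 → 171
B = 255 × (1-Y) × (1-K) = 255 × 0.86 × 0.85 = 186.405 → 186
= RGB(26, 171, 186)


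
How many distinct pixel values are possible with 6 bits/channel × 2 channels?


Total bits = 6 bits/channel × 2 channels = 12 bits
Distinct pixel values = 2^12
= 4,096 pixel values


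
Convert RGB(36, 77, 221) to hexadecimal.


R = 36 → 24 (hex)
G = 77 → 4D (hex)
B = 221 → DD (hex)
Hex = #244DDD


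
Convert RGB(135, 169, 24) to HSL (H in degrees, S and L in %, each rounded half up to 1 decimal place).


Normalize: R'=135/255≈0.5294, G'=169/255≈0.6627, B'=24/255≈0.0941
Max=169/255, Min=24/255, Δ=Max-Min=145/255
L = (Max+Min)/2 = (169+24)/510 = 193/510 = 0.37843… → L = 37.8%
L ≤ 0.5 → S = Δ/(Max+Min) = 145/(169+24) = 145/193 = 0.75129… → S = 75.1%
(the 1/255 factors cancel in S and H, so raw channel differences can be used)
Max is G' → H = 60 × ((B-R)/Δ + 2) = 60 × ((24-135)/145 + 2)
  -111/145 + 2 = -0.7655… + 2 = 1.2344…
  H = 60 × 1.2344… = 74.068…° → H = 74.1°
= HSL(74.1°, 75.1%, 37.8%)


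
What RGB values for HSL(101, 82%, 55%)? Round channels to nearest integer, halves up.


H=101°, S=0.82, L=0.55
C = (1-|2L-1|)×S = (1-|0.10|)×0.82 = 0.738
H' = H/60 = 101/60 ≈ 1.6833; X = C×(1-|H' mod 2 - 1|) = 0.2337
m = L - C/2 = 0.55 - 0.369 = 0.181
Sector ⌊H'⌋ = 1 → (R',G',B') = (0.2337, 0.738, 0.0)
RGB = ((R'+m)×255, (G'+m)×255, (B'+m)×255) = (105.7485, 234.345, 46.155)
Round half up → RGB(106, 234, 46)


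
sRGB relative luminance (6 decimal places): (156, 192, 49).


Linearize each channel (sRGB transfer function): c = v/255; c_lin = c/12.92 if c ≤ 0.04045, else ((c+0.055)/1.055)^2.4
  R: 156/255 ≈ 0.611765 > 0.04045 → ((0.611765+0.055)/1.055)^2.4 ≈ 0.332452
  G: 192/255 ≈ 0.752941 > 0.04045 → ((0.752941+0.055)/1.055)^2.4 ≈ 0.527115
  B: 49/255 ≈ 0.192157 > 0.04045 → ((0.192157+0.055)/1.055)^2.4 ≈ 0.030713
R_lin = 0.332452, G_lin = 0.527115, B_lin = 0.030713
L = 0.2126×R + 0.7152×G + 0.0722×B
L = 0.2126×0.332452 + 0.7152×0.527115 + 0.0722×0.030713
L ≈ 0.449889


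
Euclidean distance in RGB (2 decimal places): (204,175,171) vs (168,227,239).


d = √[(R₁-R₂)² + (G₁-G₂)² + (B₁-B₂)²]
d = √[(204-168)² + (175-227)² + (171-239)²]
d = √[1296 + 2704 + 4624]
d = √8624
d ≈ 92.87


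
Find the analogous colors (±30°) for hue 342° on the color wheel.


Base hue: 342°
Left analog: (342 - 30) mod 360 = 312°
Right analog: (342 + 30) mod 360 = 12°
Analogous hues = 312° and 12°


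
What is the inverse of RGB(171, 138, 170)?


Invert: (255-R, 255-G, 255-B)
R: 255-171 = 84
G: 255-138 = 117
B: 255-170 = 85
= RGB(84, 117, 85)


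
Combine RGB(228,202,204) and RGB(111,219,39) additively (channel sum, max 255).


Additive: each channel = min(255, C₁+C₂)
R: 228+111 = 339 → 255
G: 202+219 = 421 → 255
B: 204+39 = 243 → 243
= RGB(255, 255, 243)


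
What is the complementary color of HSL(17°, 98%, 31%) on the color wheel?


Complement = opposite side of color wheel = hue + 180°
H' = (17 + 180) mod 360 = 197°
S and L unchanged.
= HSL(197°, 98%, 31%)


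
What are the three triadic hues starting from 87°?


Triadic: equally spaced at 120° intervals
H1 = 87°
H2 = (87 + 120) mod 360 = 207°
H3 = (87 + 240) mod 360 = 327°
Triadic = 87°, 207°, 327°


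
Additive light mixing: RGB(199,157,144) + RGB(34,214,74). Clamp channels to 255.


Additive: each channel = min(255, C₁+C₂)
R: 199+34 = 233 → 233
G: 157+214 = 371 → 255
B: 144+74 = 218 → 218
= RGB(233, 255, 218)


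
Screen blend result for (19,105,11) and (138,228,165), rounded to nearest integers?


Screen: C = 255 - (255-A)×(255-B)/255, rounded to nearest integer
R: 255 - (255-19)×(255-138)/255 = 255 - 27612/255 ≈ 255 - 108.282 = 146.718 → 147
G: 255 - (255-105)×(255-228)/255 = 255 - 4050/255 ≈ 255 - 15.882 = 239.118 → 239
B: 255 - (255-11)×(255-165)/255 = 255 - 21960/255 ≈ 255 - 86.118 = 168.882 → 169
= RGB(147, 239, 169)


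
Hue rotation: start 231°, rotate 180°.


New hue = (H + rotation) mod 360
New hue = (231 + 180) mod 360
= 411 mod 360
= 51°


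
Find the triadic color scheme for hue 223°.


Triadic: equally spaced at 120° intervals
H1 = 223°
H2 = (223 + 120) mod 360 = 343°
H3 = (223 + 240) mod 360 = 103°
Triadic = 223°, 343°, 103°


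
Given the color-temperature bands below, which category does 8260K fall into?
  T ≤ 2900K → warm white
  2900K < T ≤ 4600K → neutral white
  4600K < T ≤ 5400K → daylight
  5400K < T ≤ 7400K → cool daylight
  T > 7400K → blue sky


Temperature: 8260K
8260K > 7400K → blue sky
Classification: blue sky


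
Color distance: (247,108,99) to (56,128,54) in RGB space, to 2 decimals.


d = √[(R₁-R₂)² + (G₁-G₂)² + (B₁-B₂)²]
d = √[(247-56)² + (108-128)² + (99-54)²]
d = √[36481 + 400 + 2025]
d = √38906
d ≈ 197.25


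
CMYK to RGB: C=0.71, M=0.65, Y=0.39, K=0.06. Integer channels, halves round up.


R = 255 × (1-C) × (1-K) = 255 × 0.29 × 0.94 = 69.513 → 70
G = 255 × (1-M) × (1-K) = 255 × 0.35 × 0.94 = 83.895 → 84
B = 255 × (1-Y) × (1-K) = 255 × 0.61 × 0.94 = 146.217 → 146
= RGB(70, 84, 146)


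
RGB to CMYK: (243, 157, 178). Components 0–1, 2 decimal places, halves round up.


R'=243/255≈0.9529, G'=157/255≈0.6157, B'=178/255≈0.6980
K = 1 - max(R',G',B') = 1 - 243/255 = 12/255 = 0.04705… → 0.05
(1-R'-K)/(1-K) simplifies to (max-R)/max with max = 243:
C = (243-243)/243 = 0/243 = 0 → 0.00
M = (243-157)/243 = 86/243 = 0.35390… → 0.35
Y = (243-178)/243 = 65/243 = 0.26748… → 0.27
= CMYK(0.00, 0.35, 0.27, 0.05)


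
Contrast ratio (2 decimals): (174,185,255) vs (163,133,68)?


Linearize each sRGB channel c=v/255: c/12.92 if c ≤ 0.04045 else ((c+0.055)/1.055)^2.4
L = 0.2126×R_lin + 0.7152×G_lin + 0.0722×B_lin
Color 1 (174,185,255):
  R=174: 174/255≈0.6824 > 0.04045 → ((0.6824+0.055)/1.055)^2.4 ≈ 0.42327
  G=185: 185/255≈0.7255 > 0.04045 → ((0.7255+0.055)/1.055)^2.4 ≈ 0.48515
  B=255: 255/255≈1.0000 > 0.04045 → ((1.0000+0.055)/1.055)^2.4 ≈ 1.00000
  L1 = 0.2126×0.42327 + 0.7152×0.48515 + 0.0722×1.00000 ≈ 0.50917
Color 2 (163,133,68):
  R=163: 163/255≈0.6392 > 0.04045 → ((0.6392+0.055)/1.055)^2.4 ≈ 0.36625
  G=133: 133/255≈0.5216 > 0.04045 → ((0.5216+0.055)/1.055)^2.4 ≈ 0.23455
  B=68: 68/255≈0.2667 > 0.04045 → ((0.2667+0.055)/1.055)^2.4 ≈ 0.05781
  L2 = 0.2126×0.36625 + 0.7152×0.23455 + 0.0722×0.05781 ≈ 0.24979
Lighter = 0.50917, Darker = 0.24979
Ratio = (L_lighter + 0.05) / (L_darker + 0.05)
Ratio = (0.50917 + 0.05) / (0.24979 + 0.05) = 0.55917 / 0.29979 ≈ 1.8652
Ratio ≈ 1.87:1


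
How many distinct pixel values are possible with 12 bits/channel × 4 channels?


Total bits = 12 bits/channel × 4 channels = 48 bits
Distinct pixel values = 2^48
= 281,474,976,710,656 pixel values


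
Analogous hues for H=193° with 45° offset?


Base hue: 193°
Left analog: (193 - 45) mod 360 = 148°
Right analog: (193 + 45) mod 360 = 238°
Analogous hues = 148° and 238°


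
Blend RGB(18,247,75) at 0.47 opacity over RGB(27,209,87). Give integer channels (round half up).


C = α×F + (1-α)×B, with 1-α = 0.53
R: 0.47×18 + 0.53×27 = 8.46 + 14.31 = 22.77 → 23
G: 0.47×247 + 0.53×209 = 116.09 + 110.77 = 226.86 → 227
B: 0.47×75 + 0.53×87 = 35.25 + 46.11 = 81.36 → 81
= RGB(23, 227, 81)


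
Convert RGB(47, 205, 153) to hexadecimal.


R = 47 → 2F (hex)
G = 205 → CD (hex)
B = 153 → 99 (hex)
Hex = #2FCD99


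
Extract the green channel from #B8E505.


Color: #B8E505
R = B8 = 184
G = E5 = 229
B = 05 = 5
Green = 229


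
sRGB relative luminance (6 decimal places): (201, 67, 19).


Linearize each channel (sRGB transfer function): c = v/255; c_lin = c/12.92 if c ≤ 0.04045, else ((c+0.055)/1.055)^2.4
  R: 201/255 ≈ 0.788235 > 0.04045 → ((0.788235+0.055)/1.055)^2.4 ≈ 0.584078
  G: 67/255 ≈ 0.262745 > 0.04045 → ((0.262745+0.055)/1.055)^2.4 ≈ 0.056128
  B: 19/255 ≈ 0.074510 > 0.04045 → ((0.074510+0.055)/1.055)^2.4 ≈ 0.006512
R_lin = 0.584078, G_lin = 0.056128, B_lin = 0.006512
L = 0.2126×R + 0.7152×G + 0.0722×B
L = 0.2126×0.584078 + 0.7152×0.056128 + 0.0722×0.006512
L ≈ 0.164788


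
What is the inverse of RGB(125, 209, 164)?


Invert: (255-R, 255-G, 255-B)
R: 255-125 = 130
G: 255-209 = 46
B: 255-164 = 91
= RGB(130, 46, 91)


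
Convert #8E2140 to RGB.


8E → 142 (R)
21 → 33 (G)
40 → 64 (B)
= RGB(142, 33, 64)


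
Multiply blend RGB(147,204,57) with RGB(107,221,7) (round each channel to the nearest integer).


Multiply: C = A×B/255, rounded to nearest integer
R: 147×107/255 = 15729/255 ≈ 61.682 → 62
G: 204×221/255 = 45084/255 ≈ 176.800 → 177
B: 57×7/255 = 399/255 ≈ 1.565 → 2
= RGB(62, 177, 2)


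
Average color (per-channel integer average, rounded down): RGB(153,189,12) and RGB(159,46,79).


Midpoint: each channel = ⌊(C₁+C₂)/2⌋
R: ⌊(153+159)/2⌋ = 156
G: ⌊(189+46)/2⌋ = 117
B: ⌊(12+79)/2⌋ = 45
= RGB(156, 117, 45)


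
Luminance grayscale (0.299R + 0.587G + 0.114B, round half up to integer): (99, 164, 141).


Gray = 0.299×R + 0.587×G + 0.114×B
Gray = 0.299×99 + 0.587×164 + 0.114×141
Gray = 29.601 + 96.268 + 16.074
Gray = 141.943 → round half up → 142
Gray = 142


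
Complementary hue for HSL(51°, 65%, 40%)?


Complement = opposite side of color wheel = hue + 180°
H' = (51 + 180) mod 360 = 231°
S and L unchanged.
= HSL(231°, 65%, 40%)


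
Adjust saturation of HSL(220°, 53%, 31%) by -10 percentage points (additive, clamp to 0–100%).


Original S = 53%
Adjustment = -10 percentage points
New S = 53 + (-10) = 43
Clamp to [0, 100] → 43
= HSL(220°, 43%, 31%)


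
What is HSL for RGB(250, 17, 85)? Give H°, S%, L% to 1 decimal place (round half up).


Normalize: R'=250/255≈0.9804, G'=17/255≈0.0667, B'=85/255≈0.3333
Max=250/255, Min=17/255, Δ=Max-Min=233/255
L = (Max+Min)/2 = (250+17)/510 = 267/510 = 0.52352… → L = 52.4%
L > 0.5 → S = Δ/(2-Max-Min) = 233/(510-250-17) = 233/243 = 0.95884… → S = 95.9%
(the 1/255 factors cancel in S and H, so raw channel differences can be used)
Max is R' → H = 60 × (((G-B)/Δ) mod 6) = 60 × (((17-85)/233) mod 6)
  (-68)/233 = -0.2918…; negative, so add 6 → 5.7081…
  H = 60 × 5.7081… = 342.489…° → H = 342.5°
= HSL(342.5°, 95.9%, 52.4%)


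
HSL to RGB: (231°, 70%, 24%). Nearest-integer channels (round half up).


H=231°, S=0.70, L=0.24
C = (1-|2L-1|)×S = (1-|-0.52|)×0.70 = 0.336
H' = H/60 = 231/60 ≈ 3.8500; X = C×(1-|H' mod 2 - 1|) = 0.0504
m = L - C/2 = 0.24 - 0.168 = 0.072
Sector ⌊H'⌋ = 3 → (R',G',B') = (0.0, 0.0504, 0.336)
RGB = ((R'+m)×255, (G'+m)×255, (B'+m)×255) = (18.36, 31.212, 104.04)
Round half up → RGB(18, 31, 104)


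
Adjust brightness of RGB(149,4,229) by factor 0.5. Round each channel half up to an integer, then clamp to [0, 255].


Multiply each channel by 0.5, round half up, clamp to [0, 255]
R: 149×0.5 = 74.5 → round → 75
G: 4×0.5 = 2
B: 229×0.5 = 114.5 → round → 115
= RGB(75, 2, 115)


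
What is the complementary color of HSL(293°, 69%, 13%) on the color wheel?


Complement = opposite side of color wheel = hue + 180°
H' = (293 + 180) mod 360 = 113°
S and L unchanged.
= HSL(113°, 69%, 13%)


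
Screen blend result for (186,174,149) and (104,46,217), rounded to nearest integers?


Screen: C = 255 - (255-A)×(255-B)/255, rounded to nearest integer
R: 255 - (255-186)×(255-104)/255 = 255 - 10419/255 ≈ 255 - 40.859 = 214.141 → 214
G: 255 - (255-174)×(255-46)/255 = 255 - 16929/255 ≈ 255 - 66.388 = 188.612 → 189
B: 255 - (255-149)×(255-217)/255 = 255 - 4028/255 ≈ 255 - 15.796 = 239.204 → 239
= RGB(214, 189, 239)


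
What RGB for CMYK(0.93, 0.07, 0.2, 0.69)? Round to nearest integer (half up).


R = 255 × (1-C) × (1-K) = 255 × 0.07 × 0.31 = 5.5335 → 6
G = 255 × (1-M) × (1-K) = 255 × 0.93 × 0.31 = 73.5165 → 74
B = 255 × (1-Y) × (1-K) = 255 × 0.80 × 0.31 = 63.24 → 63
= RGB(6, 74, 63)


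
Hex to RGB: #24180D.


24 → 36 (R)
18 → 24 (G)
0D → 13 (B)
= RGB(36, 24, 13)


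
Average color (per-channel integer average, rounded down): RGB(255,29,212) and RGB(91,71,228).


Midpoint: each channel = ⌊(C₁+C₂)/2⌋
R: ⌊(255+91)/2⌋ = 173
G: ⌊(29+71)/2⌋ = 50
B: ⌊(212+228)/2⌋ = 220
= RGB(173, 50, 220)


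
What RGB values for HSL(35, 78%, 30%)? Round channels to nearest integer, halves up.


H=35°, S=0.78, L=0.30
C = (1-|2L-1|)×S = (1-|-0.40|)×0.78 = 0.468
H' = H/60 = 35/60 ≈ 0.5833; X = C×(1-|H' mod 2 - 1|) = 0.273
m = L - C/2 = 0.30 - 0.234 = 0.066
Sector ⌊H'⌋ = 0 → (R',G',B') = (0.468, 0.273, 0.0)
RGB = ((R'+m)×255, (G'+m)×255, (B'+m)×255) = (136.17, 86.445, 16.83)
Round half up → RGB(136, 86, 17)


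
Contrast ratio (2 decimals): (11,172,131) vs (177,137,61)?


Linearize each sRGB channel c=v/255: c/12.92 if c ≤ 0.04045 else ((c+0.055)/1.055)^2.4
L = 0.2126×R_lin + 0.7152×G_lin + 0.0722×B_lin
Color 1 (11,172,131):
  R=11: 11/255≈0.0431 > 0.04045 → ((0.0431+0.055)/1.055)^2.4 ≈ 0.00335
  G=172: 172/255≈0.6745 > 0.04045 → ((0.6745+0.055)/1.055)^2.4 ≈ 0.41254
  B=131: 131/255≈0.5137 > 0.04045 → ((0.5137+0.055)/1.055)^2.4 ≈ 0.22697
  L1 = 0.2126×0.00335 + 0.7152×0.41254 + 0.0722×0.22697 ≈ 0.31215
Color 2 (177,137,61):
  R=177: 177/255≈0.6941 > 0.04045 → ((0.6941+0.055)/1.055)^2.4 ≈ 0.43966
  G=137: 137/255≈0.5373 > 0.04045 → ((0.5373+0.055)/1.055)^2.4 ≈ 0.25016
  B=61: 61/255≈0.2392 > 0.04045 → ((0.2392+0.055)/1.055)^2.4 ≈ 0.04667
  L2 = 0.2126×0.43966 + 0.7152×0.25016 + 0.0722×0.04667 ≈ 0.27575
Lighter = 0.31215, Darker = 0.27575
Ratio = (L_lighter + 0.05) / (L_darker + 0.05)
Ratio = (0.31215 + 0.05) / (0.27575 + 0.05) = 0.36215 / 0.32575 ≈ 1.1117
Ratio ≈ 1.11:1


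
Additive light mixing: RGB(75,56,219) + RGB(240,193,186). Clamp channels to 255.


Additive: each channel = min(255, C₁+C₂)
R: 75+240 = 315 → 255
G: 56+193 = 249 → 249
B: 219+186 = 405 → 255
= RGB(255, 249, 255)


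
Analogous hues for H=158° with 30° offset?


Base hue: 158°
Left analog: (158 - 30) mod 360 = 128°
Right analog: (158 + 30) mod 360 = 188°
Analogous hues = 128° and 188°


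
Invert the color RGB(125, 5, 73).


Invert: (255-R, 255-G, 255-B)
R: 255-125 = 130
G: 255-5 = 250
B: 255-73 = 182
= RGB(130, 250, 182)


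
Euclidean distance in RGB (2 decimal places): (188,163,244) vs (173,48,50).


d = √[(R₁-R₂)² + (G₁-G₂)² + (B₁-B₂)²]
d = √[(188-173)² + (163-48)² + (244-50)²]
d = √[225 + 13225 + 37636]
d = √51086
d ≈ 226.02


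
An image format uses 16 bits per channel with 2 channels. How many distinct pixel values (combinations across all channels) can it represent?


Total bits = 16 bits/channel × 2 channels = 32 bits
Distinct pixel values = 2^32
= 4,294,967,296 pixel values


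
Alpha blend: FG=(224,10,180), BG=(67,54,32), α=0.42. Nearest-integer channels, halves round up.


C = α×F + (1-α)×B, with 1-α = 0.58
R: 0.42×224 + 0.58×67 = 94.08 + 38.86 = 132.94 → 133
G: 0.42×10 + 0.58×54 = 4.20 + 31.32 = 35.52 → 36
B: 0.42×180 + 0.58×32 = 75.60 + 18.56 = 94.16 → 94
= RGB(133, 36, 94)


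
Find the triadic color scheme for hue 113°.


Triadic: equally spaced at 120° intervals
H1 = 113°
H2 = (113 + 120) mod 360 = 233°
H3 = (113 + 240) mod 360 = 353°
Triadic = 113°, 233°, 353°


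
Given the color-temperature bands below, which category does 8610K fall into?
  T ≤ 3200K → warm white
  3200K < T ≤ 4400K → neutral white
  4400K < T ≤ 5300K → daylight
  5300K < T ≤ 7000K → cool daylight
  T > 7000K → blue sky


Temperature: 8610K
8610K > 7000K → blue sky
Classification: blue sky


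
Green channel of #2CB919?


Color: #2CB919
R = 2C = 44
G = B9 = 185
B = 19 = 25
Green = 185


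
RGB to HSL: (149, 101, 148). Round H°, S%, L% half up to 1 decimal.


Normalize: R'=149/255≈0.5843, G'=101/255≈0.3961, B'=148/255≈0.5804
Max=149/255, Min=101/255, Δ=Max-Min=48/255
L = (Max+Min)/2 = (149+101)/510 = 250/510 = 0.49019… → L = 49.0%
L ≤ 0.5 → S = Δ/(Max+Min) = 48/(149+101) = 48/250 = 0.192 → S = 19.2%
(the 1/255 factors cancel in S and H, so raw channel differences can be used)
Max is R' → H = 60 × (((G-B)/Δ) mod 6) = 60 × (((101-148)/48) mod 6)
  (-47)/48 = -0.9791…; negative, so add 6 → 5.0208…
  H = 60 × 5.0208… = 301.25° → H = 301.3°
= HSL(301.3°, 19.2%, 49.0%)


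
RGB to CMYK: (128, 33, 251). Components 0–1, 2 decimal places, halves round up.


R'=128/255≈0.5020, G'=33/255≈0.1294, B'=251/255≈0.9843
K = 1 - max(R',G',B') = 1 - 251/255 = 4/255 = 0.01568… → 0.02
(1-R'-K)/(1-K) simplifies to (max-R)/max with max = 251:
C = (251-128)/251 = 123/251 = 0.49003… → 0.49
M = (251-33)/251 = 218/251 = 0.86852… → 0.87
Y = (251-251)/251 = 0/251 = 0 → 0.00
= CMYK(0.49, 0.87, 0.00, 0.02)


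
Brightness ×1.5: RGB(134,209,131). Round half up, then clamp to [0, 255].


Multiply each channel by 1.5, round half up, clamp to [0, 255]
R: 134×1.5 = 201
G: 209×1.5 = 313.5 → round → 314 → clamp → 255
B: 131×1.5 = 196.5 → round → 197
= RGB(201, 255, 197)


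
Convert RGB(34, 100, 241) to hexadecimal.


R = 34 → 22 (hex)
G = 100 → 64 (hex)
B = 241 → F1 (hex)
Hex = #2264F1


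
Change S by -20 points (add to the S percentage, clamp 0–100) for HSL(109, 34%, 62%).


Original S = 34%
Adjustment = -20 percentage points
New S = 34 + (-20) = 14
Clamp to [0, 100] → 14
= HSL(109°, 14%, 62%)


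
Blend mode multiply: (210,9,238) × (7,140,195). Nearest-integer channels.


Multiply: C = A×B/255, rounded to nearest integer
R: 210×7/255 = 1470/255 ≈ 5.765 → 6
G: 9×140/255 = 1260/255 ≈ 4.941 → 5
B: 238×195/255 = 46410/255 ≈ 182.000 → 182
= RGB(6, 5, 182)


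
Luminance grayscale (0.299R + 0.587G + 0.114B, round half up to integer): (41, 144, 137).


Gray = 0.299×R + 0.587×G + 0.114×B
Gray = 0.299×41 + 0.587×144 + 0.114×137
Gray = 12.259 + 84.528 + 15.618
Gray = 112.405 → round half up → 112
Gray = 112


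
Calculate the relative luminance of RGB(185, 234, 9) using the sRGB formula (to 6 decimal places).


Linearize each channel (sRGB transfer function): c = v/255; c_lin = c/12.92 if c ≤ 0.04045, else ((c+0.055)/1.055)^2.4
  R: 185/255 ≈ 0.725490 > 0.04045 → ((0.725490+0.055)/1.055)^2.4 ≈ 0.485150
  G: 234/255 ≈ 0.917647 > 0.04045 → ((0.917647+0.055)/1.055)^2.4 ≈ 0.822786
  B: 9/255 ≈ 0.035294 ≤ 0.04045 → 0.035294/12.92 ≈ 0.002732
R_lin = 0.485150, G_lin = 0.822786, B_lin = 0.002732
L = 0.2126×R + 0.7152×G + 0.0722×B
L = 0.2126×0.485150 + 0.7152×0.822786 + 0.0722×0.002732
L ≈ 0.691796


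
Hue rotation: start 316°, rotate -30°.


New hue = (H + rotation) mod 360
New hue = (316 -30) mod 360
= 286 mod 360
= 286°


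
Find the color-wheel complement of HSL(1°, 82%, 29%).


Complement = opposite side of color wheel = hue + 180°
H' = (1 + 180) mod 360 = 181°
S and L unchanged.
= HSL(181°, 82%, 29%)


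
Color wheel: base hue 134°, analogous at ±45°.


Base hue: 134°
Left analog: (134 - 45) mod 360 = 89°
Right analog: (134 + 45) mod 360 = 179°
Analogous hues = 89° and 179°


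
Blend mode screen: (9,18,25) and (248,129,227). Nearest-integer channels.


Screen: C = 255 - (255-A)×(255-B)/255, rounded to nearest integer
R: 255 - (255-9)×(255-248)/255 = 255 - 1722/255 ≈ 255 - 6.753 = 248.247 → 248
G: 255 - (255-18)×(255-129)/255 = 255 - 29862/255 ≈ 255 - 117.106 = 137.894 → 138
B: 255 - (255-25)×(255-227)/255 = 255 - 6440/255 ≈ 255 - 25.255 = 229.745 → 230
= RGB(248, 138, 230)


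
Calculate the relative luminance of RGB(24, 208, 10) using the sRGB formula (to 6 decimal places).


Linearize each channel (sRGB transfer function): c = v/255; c_lin = c/12.92 if c ≤ 0.04045, else ((c+0.055)/1.055)^2.4
  R: 24/255 ≈ 0.094118 > 0.04045 → ((0.094118+0.055)/1.055)^2.4 ≈ 0.009134
  G: 208/255 ≈ 0.815686 > 0.04045 → ((0.815686+0.055)/1.055)^2.4 ≈ 0.630757
  B: 10/255 ≈ 0.039216 ≤ 0.04045 → 0.039216/12.92 ≈ 0.003035
R_lin = 0.009134, G_lin = 0.630757, B_lin = 0.003035
L = 0.2126×R + 0.7152×G + 0.0722×B
L = 0.2126×0.009134 + 0.7152×0.630757 + 0.0722×0.003035
L ≈ 0.453279
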